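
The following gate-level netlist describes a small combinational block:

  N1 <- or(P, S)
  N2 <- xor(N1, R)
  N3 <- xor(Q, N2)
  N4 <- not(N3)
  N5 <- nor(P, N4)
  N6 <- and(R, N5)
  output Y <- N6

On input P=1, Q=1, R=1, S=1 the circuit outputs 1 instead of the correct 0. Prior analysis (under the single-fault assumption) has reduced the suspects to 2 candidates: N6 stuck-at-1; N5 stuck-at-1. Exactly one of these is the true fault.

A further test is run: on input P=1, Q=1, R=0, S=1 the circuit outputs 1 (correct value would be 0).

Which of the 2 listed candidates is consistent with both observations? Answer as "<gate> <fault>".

N6 stuck-at-1

Evaluate each candidate on input P=1, Q=1, R=0, S=1:
  N6 stuck-at-1: N1=1, N2=1, N3=0, N4=1, N5=0, N6=1 [stuck-at-1] → 1 — matches
  N5 stuck-at-1: N1=1, N2=1, N3=0, N4=1, N5=1 [stuck-at-1], N6=0 → 0 — eliminated
Only N6 stuck-at-1 reproduces the observed 1.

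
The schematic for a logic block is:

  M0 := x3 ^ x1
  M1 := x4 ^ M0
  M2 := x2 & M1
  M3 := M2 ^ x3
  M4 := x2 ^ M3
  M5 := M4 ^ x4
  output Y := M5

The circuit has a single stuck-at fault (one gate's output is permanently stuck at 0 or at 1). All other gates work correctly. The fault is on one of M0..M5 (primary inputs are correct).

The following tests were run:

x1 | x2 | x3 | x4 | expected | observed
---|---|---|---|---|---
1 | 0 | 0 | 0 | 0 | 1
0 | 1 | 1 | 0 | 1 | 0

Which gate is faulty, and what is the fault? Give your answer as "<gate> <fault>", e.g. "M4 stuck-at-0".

M3 stuck-at-1

Fault-free values for test 1 (x1=1, x2=0, x3=0, x4=0): M0=1, M1=1, M2=0, M3=0, M4=0, M5=0, giving Y=0. Observed 1.
Test 1: faults giving observed 1 are {M2 stuck-at-1, M3 stuck-at-1, M4 stuck-at-1, M5 stuck-at-1}.
Test 2 (x1=0, x2=1, x3=1, x4=0): fault-free M0=1, M1=1, M2=1, M3=0, M4=1, M5=1 → 1; observed 0. Eliminates M2 stuck-at-1, M4 stuck-at-1, M5 stuck-at-1.
Only M3 stuck-at-1 is consistent with every test.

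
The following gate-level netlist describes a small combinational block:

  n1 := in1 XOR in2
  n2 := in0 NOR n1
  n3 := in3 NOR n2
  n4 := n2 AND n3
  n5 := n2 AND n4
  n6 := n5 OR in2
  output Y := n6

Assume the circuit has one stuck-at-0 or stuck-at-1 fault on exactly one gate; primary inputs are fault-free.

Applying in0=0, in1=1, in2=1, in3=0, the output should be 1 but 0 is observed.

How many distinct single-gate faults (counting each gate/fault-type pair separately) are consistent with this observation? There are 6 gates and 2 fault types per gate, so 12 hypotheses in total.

Fault-free: n1=0, n2=1, n3=0, n4=0, n5=0, n6=1 → 1. Observed 0.
  n1 stuck-at-0: output 1 ✗
  n1 stuck-at-1: output 1 ✗
  n2 stuck-at-0: output 1 ✗
  n2 stuck-at-1: output 1 ✗
  n3 stuck-at-0: output 1 ✗
  n3 stuck-at-1: output 1 ✗
  n4 stuck-at-0: output 1 ✗
  n4 stuck-at-1: output 1 ✗
  n5 stuck-at-0: output 1 ✗
  n5 stuck-at-1: output 1 ✗
  n6 stuck-at-0: output 0 ✓
  n6 stuck-at-1: output 1 ✗
Consistent faults: {n6 stuck-at-0} — 1 in all.

1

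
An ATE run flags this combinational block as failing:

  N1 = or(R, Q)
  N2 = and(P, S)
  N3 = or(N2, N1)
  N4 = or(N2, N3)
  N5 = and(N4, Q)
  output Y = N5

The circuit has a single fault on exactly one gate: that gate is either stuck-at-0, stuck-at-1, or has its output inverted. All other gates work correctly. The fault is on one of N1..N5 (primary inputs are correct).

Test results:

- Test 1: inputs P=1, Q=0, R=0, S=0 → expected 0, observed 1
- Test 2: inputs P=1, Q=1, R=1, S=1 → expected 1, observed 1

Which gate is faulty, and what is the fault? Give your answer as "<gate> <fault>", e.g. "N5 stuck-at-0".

N5 stuck-at-1

Fault-free values for test 1 (P=1, Q=0, R=0, S=0): N1=0, N2=0, N3=0, N4=0, N5=0, giving Y=0. Observed 1.
Test 1: faults giving observed 1 are {N5 stuck-at-1, N5 inverted output}.
Test 2 (P=1, Q=1, R=1, S=1): fault-free N1=1, N2=1, N3=1, N4=1, N5=1 → 1; observed 1. Eliminates N5 inverted output.
Only N5 stuck-at-1 is consistent with every test.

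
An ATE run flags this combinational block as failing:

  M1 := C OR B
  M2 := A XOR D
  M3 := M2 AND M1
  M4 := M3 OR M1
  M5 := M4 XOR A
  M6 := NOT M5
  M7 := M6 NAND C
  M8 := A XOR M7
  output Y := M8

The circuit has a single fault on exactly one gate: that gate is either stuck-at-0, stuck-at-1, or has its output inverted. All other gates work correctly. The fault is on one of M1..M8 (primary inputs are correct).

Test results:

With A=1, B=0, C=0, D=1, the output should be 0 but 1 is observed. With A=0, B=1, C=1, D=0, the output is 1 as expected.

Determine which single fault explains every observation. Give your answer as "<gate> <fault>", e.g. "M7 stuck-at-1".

Fault-free values for test 1 (A=1, B=0, C=0, D=1): M1=0, M2=0, M3=0, M4=0, M5=1, M6=0, M7=1, M8=0, giving Y=0. Observed 1.
Test 1: faults giving observed 1 are {M7 stuck-at-0, M7 inverted output, M8 stuck-at-1, M8 inverted output}.
Test 2 (A=0, B=1, C=1, D=0): fault-free M1=1, M2=0, M3=0, M4=1, M5=1, M6=0, M7=1, M8=1 → 1; observed 1. Eliminates M7 stuck-at-0, M7 inverted output, M8 inverted output.
Only M8 stuck-at-1 is consistent with every test.

M8 stuck-at-1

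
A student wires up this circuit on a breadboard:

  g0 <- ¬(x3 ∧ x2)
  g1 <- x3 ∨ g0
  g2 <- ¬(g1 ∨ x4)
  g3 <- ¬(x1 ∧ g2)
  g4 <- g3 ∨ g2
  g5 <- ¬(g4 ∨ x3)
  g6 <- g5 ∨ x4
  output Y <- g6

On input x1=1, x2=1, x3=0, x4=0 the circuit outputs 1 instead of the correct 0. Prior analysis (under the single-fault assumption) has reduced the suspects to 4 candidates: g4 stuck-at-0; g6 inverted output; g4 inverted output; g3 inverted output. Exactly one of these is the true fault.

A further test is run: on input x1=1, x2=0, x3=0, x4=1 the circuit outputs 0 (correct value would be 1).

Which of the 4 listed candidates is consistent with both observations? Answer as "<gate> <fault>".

Evaluate each candidate on input x1=1, x2=0, x3=0, x4=1:
  g4 stuck-at-0: g0=1, g1=1, g2=0, g3=1, g4=0 [stuck-at-0], g5=1, g6=1 → 1 — eliminated
  g6 inverted output: g0=1, g1=1, g2=0, g3=1, g4=1, g5=0, g6=0 [inverted output] → 0 — matches
  g4 inverted output: g0=1, g1=1, g2=0, g3=1, g4=0 [inverted output], g5=1, g6=1 → 1 — eliminated
  g3 inverted output: g0=1, g1=1, g2=0, g3=0 [inverted output], g4=0, g5=1, g6=1 → 1 — eliminated
Only g6 inverted output reproduces the observed 0.

g6 inverted output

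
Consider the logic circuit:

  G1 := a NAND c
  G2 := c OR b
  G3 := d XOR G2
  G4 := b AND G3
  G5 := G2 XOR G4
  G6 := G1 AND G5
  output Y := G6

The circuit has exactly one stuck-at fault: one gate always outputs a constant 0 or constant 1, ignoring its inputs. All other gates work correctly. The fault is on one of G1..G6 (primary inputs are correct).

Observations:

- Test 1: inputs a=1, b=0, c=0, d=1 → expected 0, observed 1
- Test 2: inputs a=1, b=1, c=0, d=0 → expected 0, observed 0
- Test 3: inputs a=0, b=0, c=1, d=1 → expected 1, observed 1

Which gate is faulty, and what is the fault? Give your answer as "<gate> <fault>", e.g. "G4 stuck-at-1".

G2 stuck-at-1

Fault-free values for test 1 (a=1, b=0, c=0, d=1): G1=1, G2=0, G3=1, G4=0, G5=0, G6=0, giving Y=0. Observed 1.
Test 1: faults giving observed 1 are {G2 stuck-at-1, G4 stuck-at-1, G5 stuck-at-1, G6 stuck-at-1}.
Test 2 (a=1, b=1, c=0, d=0): fault-free G1=1, G2=1, G3=1, G4=1, G5=0, G6=0 → 0; observed 0. Eliminates G5 stuck-at-1, G6 stuck-at-1.
Test 3 (a=0, b=0, c=1, d=1): fault-free G1=1, G2=1, G3=0, G4=0, G5=1, G6=1 → 1; observed 1. Eliminates G4 stuck-at-1.
Only G2 stuck-at-1 is consistent with every test.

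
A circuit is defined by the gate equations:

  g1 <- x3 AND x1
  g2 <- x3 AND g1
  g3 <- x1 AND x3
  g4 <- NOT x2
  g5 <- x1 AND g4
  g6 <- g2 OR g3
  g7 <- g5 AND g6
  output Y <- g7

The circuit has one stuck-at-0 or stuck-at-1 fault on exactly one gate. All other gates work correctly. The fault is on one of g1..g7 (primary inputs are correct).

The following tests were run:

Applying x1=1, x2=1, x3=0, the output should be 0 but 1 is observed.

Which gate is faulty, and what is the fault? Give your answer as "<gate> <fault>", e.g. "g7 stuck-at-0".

g7 stuck-at-1

Fault-free values for test 1 (x1=1, x2=1, x3=0): g1=0, g2=0, g3=0, g4=0, g5=0, g6=0, g7=0, giving Y=0. Observed 1.
Test 1: faults giving observed 1 are {g7 stuck-at-1}.
Only g7 stuck-at-1 is consistent with every test.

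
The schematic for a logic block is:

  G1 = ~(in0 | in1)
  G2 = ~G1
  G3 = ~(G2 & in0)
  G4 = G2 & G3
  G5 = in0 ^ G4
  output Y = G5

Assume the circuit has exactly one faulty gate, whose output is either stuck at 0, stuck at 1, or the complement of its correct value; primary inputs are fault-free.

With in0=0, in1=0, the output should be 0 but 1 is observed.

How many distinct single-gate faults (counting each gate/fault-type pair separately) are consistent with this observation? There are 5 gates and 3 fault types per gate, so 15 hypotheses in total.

Fault-free: G1=1, G2=0, G3=1, G4=0, G5=0 → 0. Observed 1.
  G1: stuck-at-0, inverted output ✓; others ✗
  G2: stuck-at-1, inverted output ✓; others ✗
  G3: none of the 3 fault types match ✗
  G4: stuck-at-1, inverted output ✓; others ✗
  G5: stuck-at-1, inverted output ✓; others ✗
Consistent faults: {G1 stuck-at-0, G1 inverted output, G2 stuck-at-1, G2 inverted output, G4 stuck-at-1, G4 inverted output, G5 stuck-at-1, G5 inverted output} — 8 in all.

8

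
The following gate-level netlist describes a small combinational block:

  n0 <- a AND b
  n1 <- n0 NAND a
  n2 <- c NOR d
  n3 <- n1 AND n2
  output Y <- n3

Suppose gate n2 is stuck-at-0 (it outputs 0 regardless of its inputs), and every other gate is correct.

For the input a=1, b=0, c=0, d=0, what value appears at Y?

0

Propagate with n2 forced: n0=0, n1=1, n2=0 [stuck-at-0], n3=0.
So Y = 0. (Without the fault it would be 1.)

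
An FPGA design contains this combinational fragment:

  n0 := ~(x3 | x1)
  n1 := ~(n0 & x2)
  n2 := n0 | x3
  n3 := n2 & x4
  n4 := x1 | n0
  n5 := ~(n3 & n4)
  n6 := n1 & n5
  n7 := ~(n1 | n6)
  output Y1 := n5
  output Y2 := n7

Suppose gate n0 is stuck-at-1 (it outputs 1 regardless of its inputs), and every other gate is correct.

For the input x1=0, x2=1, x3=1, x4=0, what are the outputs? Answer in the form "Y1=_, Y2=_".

Y1=1, Y2=1

Propagate with n0 forced: n0=1 [stuck-at-1], n1=0, n2=1, n3=0, n4=1, n5=1, n6=0, n7=1.
So the outputs are Y1=1, Y2=1. (Without the fault they would be Y1=1, Y2=0.)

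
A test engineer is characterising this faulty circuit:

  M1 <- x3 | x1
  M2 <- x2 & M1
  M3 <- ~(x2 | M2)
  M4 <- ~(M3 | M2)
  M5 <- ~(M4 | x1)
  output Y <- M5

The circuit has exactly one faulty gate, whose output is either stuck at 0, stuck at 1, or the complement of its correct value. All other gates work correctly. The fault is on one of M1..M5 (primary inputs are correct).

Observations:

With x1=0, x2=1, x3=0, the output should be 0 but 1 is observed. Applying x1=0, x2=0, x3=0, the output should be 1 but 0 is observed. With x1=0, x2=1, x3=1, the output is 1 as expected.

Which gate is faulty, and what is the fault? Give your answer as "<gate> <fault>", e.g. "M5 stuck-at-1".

M3 inverted output

Fault-free values for test 1 (x1=0, x2=1, x3=0): M1=0, M2=0, M3=0, M4=1, M5=0, giving Y=0. Observed 1.
Test 1: faults giving observed 1 are {M1 stuck-at-1, M1 inverted output, M2 stuck-at-1, M2 inverted output, M3 stuck-at-1, M3 inverted output, M4 stuck-at-0, M4 inverted output, M5 stuck-at-1, M5 inverted output}.
Test 2 (x1=0, x2=0, x3=0): fault-free M1=0, M2=0, M3=1, M4=0, M5=1 → 1; observed 0. Eliminates M1 stuck-at-1, M1 inverted output, M2 stuck-at-1, M2 inverted output, M3 stuck-at-1, M4 stuck-at-0, M5 stuck-at-1.
Test 3 (x1=0, x2=1, x3=1): fault-free M1=1, M2=1, M3=0, M4=0, M5=1 → 1; observed 1. Eliminates M4 inverted output, M5 inverted output.
Only M3 inverted output is consistent with every test.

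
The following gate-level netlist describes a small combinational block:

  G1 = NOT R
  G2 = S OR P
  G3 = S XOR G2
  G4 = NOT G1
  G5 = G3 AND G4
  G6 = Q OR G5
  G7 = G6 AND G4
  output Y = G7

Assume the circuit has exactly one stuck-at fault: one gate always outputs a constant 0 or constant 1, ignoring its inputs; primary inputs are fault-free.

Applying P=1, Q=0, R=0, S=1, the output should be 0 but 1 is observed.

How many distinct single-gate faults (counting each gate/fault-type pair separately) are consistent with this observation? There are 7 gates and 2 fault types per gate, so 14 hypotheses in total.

Fault-free: G1=1, G2=1, G3=0, G4=0, G5=0, G6=0, G7=0 → 0. Observed 1.
  G1 stuck-at-0: output 0 ✗
  G1 stuck-at-1: output 0 ✗
  G2 stuck-at-0: output 0 ✗
  G2 stuck-at-1: output 0 ✗
  G3 stuck-at-0: output 0 ✗
  G3 stuck-at-1: output 0 ✗
  G4 stuck-at-0: output 0 ✗
  G4 stuck-at-1: output 0 ✗
  G5 stuck-at-0: output 0 ✗
  G5 stuck-at-1: output 0 ✗
  G6 stuck-at-0: output 0 ✗
  G6 stuck-at-1: output 0 ✗
  G7 stuck-at-0: output 0 ✗
  G7 stuck-at-1: output 1 ✓
Consistent faults: {G7 stuck-at-1} — 1 in all.

1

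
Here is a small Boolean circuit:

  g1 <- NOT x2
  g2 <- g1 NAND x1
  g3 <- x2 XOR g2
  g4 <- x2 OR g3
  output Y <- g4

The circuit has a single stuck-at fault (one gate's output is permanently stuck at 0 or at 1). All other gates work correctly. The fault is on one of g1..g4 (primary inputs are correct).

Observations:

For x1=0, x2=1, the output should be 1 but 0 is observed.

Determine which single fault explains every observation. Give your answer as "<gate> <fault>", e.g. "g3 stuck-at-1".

Fault-free values for test 1 (x1=0, x2=1): g1=0, g2=1, g3=0, g4=1, giving Y=1. Observed 0.
Test 1: faults giving observed 0 are {g4 stuck-at-0}.
Only g4 stuck-at-0 is consistent with every test.

g4 stuck-at-0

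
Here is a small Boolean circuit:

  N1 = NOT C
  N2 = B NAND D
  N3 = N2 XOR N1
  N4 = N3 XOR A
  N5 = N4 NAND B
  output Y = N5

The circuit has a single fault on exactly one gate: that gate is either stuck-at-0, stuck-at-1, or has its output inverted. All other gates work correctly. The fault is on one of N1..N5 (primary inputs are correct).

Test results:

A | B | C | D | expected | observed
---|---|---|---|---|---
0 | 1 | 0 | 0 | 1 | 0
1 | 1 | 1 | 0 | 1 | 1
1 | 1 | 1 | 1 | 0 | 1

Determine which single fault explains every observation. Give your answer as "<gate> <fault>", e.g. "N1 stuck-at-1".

Fault-free values for test 1 (A=0, B=1, C=0, D=0): N1=1, N2=1, N3=0, N4=0, N5=1, giving Y=1. Observed 0.
Test 1: faults giving observed 0 are {N1 stuck-at-0, N1 inverted output, N2 stuck-at-0, N2 inverted output, N3 stuck-at-1, N3 inverted output, N4 stuck-at-1, N4 inverted output, N5 stuck-at-0, N5 inverted output}.
Test 2 (A=1, B=1, C=1, D=0): fault-free N1=0, N2=1, N3=1, N4=0, N5=1 → 1; observed 1. Eliminates N1 inverted output, N2 stuck-at-0, N2 inverted output, N3 inverted output, N4 stuck-at-1, N4 inverted output, N5 stuck-at-0, N5 inverted output.
Test 3 (A=1, B=1, C=1, D=1): fault-free N1=0, N2=0, N3=0, N4=1, N5=0 → 0; observed 1. Eliminates N1 stuck-at-0.
Only N3 stuck-at-1 is consistent with every test.

N3 stuck-at-1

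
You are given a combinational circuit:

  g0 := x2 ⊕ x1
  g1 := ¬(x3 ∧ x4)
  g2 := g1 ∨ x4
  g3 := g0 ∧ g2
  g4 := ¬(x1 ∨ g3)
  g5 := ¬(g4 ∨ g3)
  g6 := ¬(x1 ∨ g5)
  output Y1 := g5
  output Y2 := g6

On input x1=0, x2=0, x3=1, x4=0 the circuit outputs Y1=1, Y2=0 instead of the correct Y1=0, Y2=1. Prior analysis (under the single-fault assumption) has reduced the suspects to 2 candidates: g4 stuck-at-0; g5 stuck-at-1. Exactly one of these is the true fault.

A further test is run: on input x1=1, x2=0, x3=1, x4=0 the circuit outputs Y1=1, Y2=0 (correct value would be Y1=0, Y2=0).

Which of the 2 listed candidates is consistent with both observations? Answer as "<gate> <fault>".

g5 stuck-at-1

Evaluate each candidate on input x1=1, x2=0, x3=1, x4=0:
  g4 stuck-at-0: g0=1, g1=1, g2=1, g3=1, g4=0 [stuck-at-0], g5=0, g6=0 → Y1=0, Y2=0 — eliminated
  g5 stuck-at-1: g0=1, g1=1, g2=1, g3=1, g4=0, g5=1 [stuck-at-1], g6=0 → Y1=1, Y2=0 — matches
Only g5 stuck-at-1 reproduces the observed Y1=1, Y2=0.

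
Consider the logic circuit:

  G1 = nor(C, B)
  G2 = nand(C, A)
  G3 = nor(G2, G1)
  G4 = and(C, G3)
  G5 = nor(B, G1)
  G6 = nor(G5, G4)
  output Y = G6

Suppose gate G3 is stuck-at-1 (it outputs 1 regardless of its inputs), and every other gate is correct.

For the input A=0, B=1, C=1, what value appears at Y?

Propagate with G3 forced: G1=0, G2=1, G3=1 [stuck-at-1], G4=1, G5=0, G6=0.
So Y = 0. (Without the fault it would be 1.)

0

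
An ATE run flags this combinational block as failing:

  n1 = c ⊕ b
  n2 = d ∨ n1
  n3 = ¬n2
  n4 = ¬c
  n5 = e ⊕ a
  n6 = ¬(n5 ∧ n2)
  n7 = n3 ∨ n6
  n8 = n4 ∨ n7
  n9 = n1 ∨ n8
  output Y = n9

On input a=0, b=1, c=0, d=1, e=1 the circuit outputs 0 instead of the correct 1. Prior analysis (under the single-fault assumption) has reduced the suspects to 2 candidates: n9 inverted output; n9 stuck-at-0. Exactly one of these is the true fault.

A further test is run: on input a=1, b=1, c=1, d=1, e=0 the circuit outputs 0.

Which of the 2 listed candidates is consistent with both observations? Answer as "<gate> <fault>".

n9 stuck-at-0

Evaluate each candidate on input a=1, b=1, c=1, d=1, e=0:
  n9 inverted output: n1=0, n2=1, n3=0, n4=0, n5=1, n6=0, n7=0, n8=0, n9=1 [inverted output] → 1 — eliminated
  n9 stuck-at-0: n1=0, n2=1, n3=0, n4=0, n5=1, n6=0, n7=0, n8=0, n9=0 [stuck-at-0] → 0 — matches
Only n9 stuck-at-0 reproduces the observed 0.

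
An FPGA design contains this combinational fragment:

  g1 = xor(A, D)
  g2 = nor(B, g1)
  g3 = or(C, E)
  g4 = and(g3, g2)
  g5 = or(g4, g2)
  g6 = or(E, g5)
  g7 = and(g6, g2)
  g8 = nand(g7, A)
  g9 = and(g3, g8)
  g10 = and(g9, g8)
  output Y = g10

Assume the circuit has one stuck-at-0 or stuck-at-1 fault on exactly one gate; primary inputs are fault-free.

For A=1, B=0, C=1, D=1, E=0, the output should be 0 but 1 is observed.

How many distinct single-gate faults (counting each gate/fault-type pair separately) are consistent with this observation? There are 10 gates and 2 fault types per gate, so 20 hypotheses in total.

Fault-free: g1=0, g2=1, g3=1, g4=1, g5=1, g6=1, g7=1, g8=0, g9=0, g10=0 → 0. Observed 1.
  g1: stuck-at-1 ✓; others ✗
  g2: stuck-at-0 ✓; others ✗
  g3: none of the 2 fault types match ✗
  g4: none of the 2 fault types match ✗
  g5: stuck-at-0 ✓; others ✗
  g6: stuck-at-0 ✓; others ✗
  g7: stuck-at-0 ✓; others ✗
  g8: stuck-at-1 ✓; others ✗
  g9: none of the 2 fault types match ✗
  g10: stuck-at-1 ✓; others ✗
Consistent faults: {g1 stuck-at-1, g2 stuck-at-0, g5 stuck-at-0, g6 stuck-at-0, g7 stuck-at-0, g8 stuck-at-1, g10 stuck-at-1} — 7 in all.

7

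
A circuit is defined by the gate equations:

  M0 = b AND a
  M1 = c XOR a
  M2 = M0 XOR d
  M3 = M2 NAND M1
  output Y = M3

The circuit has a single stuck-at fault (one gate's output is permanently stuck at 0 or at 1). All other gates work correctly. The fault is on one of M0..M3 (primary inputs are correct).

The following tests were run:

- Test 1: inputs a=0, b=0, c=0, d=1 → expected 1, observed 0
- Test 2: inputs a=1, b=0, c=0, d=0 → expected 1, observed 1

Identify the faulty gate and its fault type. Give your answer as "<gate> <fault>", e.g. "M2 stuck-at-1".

M1 stuck-at-1

Fault-free values for test 1 (a=0, b=0, c=0, d=1): M0=0, M1=0, M2=1, M3=1, giving Y=1. Observed 0.
Test 1: faults giving observed 0 are {M1 stuck-at-1, M3 stuck-at-0}.
Test 2 (a=1, b=0, c=0, d=0): fault-free M0=0, M1=1, M2=0, M3=1 → 1; observed 1. Eliminates M3 stuck-at-0.
Only M1 stuck-at-1 is consistent with every test.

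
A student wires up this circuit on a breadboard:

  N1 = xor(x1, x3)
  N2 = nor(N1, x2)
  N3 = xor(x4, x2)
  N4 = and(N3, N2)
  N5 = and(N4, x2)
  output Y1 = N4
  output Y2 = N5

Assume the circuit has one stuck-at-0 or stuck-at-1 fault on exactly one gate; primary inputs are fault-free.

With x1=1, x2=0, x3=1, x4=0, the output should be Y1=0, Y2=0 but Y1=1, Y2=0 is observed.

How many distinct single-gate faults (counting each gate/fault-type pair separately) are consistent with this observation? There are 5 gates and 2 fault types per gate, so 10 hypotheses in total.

2

Fault-free: N1=0, N2=1, N3=0, N4=0, N5=0 → Y1=0, Y2=0. Observed Y1=1, Y2=0.
  N1 stuck-at-0: output Y1=0, Y2=0 ✗
  N1 stuck-at-1: output Y1=0, Y2=0 ✗
  N2 stuck-at-0: output Y1=0, Y2=0 ✗
  N2 stuck-at-1: output Y1=0, Y2=0 ✗
  N3 stuck-at-0: output Y1=0, Y2=0 ✗
  N3 stuck-at-1: output Y1=1, Y2=0 ✓
  N4 stuck-at-0: output Y1=0, Y2=0 ✗
  N4 stuck-at-1: output Y1=1, Y2=0 ✓
  N5 stuck-at-0: output Y1=0, Y2=0 ✗
  N5 stuck-at-1: output Y1=0, Y2=1 ✗
Consistent faults: {N3 stuck-at-1, N4 stuck-at-1} — 2 in all.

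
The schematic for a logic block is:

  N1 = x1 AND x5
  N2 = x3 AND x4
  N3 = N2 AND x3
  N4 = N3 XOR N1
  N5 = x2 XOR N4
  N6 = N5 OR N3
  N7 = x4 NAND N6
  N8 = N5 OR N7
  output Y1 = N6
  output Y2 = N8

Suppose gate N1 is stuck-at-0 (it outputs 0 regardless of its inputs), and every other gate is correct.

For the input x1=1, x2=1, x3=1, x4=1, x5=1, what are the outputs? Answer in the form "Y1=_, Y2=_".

Y1=1, Y2=0

Propagate with N1 forced: N1=0 [stuck-at-0], N2=1, N3=1, N4=1, N5=0, N6=1, N7=0, N8=0.
So the outputs are Y1=1, Y2=0. (Without the fault they would be Y1=1, Y2=1.)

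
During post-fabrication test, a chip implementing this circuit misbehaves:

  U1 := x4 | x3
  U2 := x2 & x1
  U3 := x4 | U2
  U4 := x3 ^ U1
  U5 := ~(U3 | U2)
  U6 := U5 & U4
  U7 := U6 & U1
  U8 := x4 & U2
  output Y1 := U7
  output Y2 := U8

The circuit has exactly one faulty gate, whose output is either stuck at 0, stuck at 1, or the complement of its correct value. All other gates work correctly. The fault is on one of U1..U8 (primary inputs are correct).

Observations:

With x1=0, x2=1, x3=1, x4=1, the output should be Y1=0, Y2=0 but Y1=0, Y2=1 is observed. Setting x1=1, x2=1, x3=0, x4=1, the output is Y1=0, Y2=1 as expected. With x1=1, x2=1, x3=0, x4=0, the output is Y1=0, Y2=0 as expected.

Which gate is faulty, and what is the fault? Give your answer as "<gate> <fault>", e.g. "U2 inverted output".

U2 stuck-at-1

Fault-free values for test 1 (x1=0, x2=1, x3=1, x4=1): U1=1, U2=0, U3=1, U4=0, U5=0, U6=0, U7=0, U8=0, giving Y1=0, Y2=0. Observed Y1=0, Y2=1.
Test 1: faults giving observed Y1=0, Y2=1 are {U2 stuck-at-1, U2 inverted output, U8 stuck-at-1, U8 inverted output}.
Test 2 (x1=1, x2=1, x3=0, x4=1): fault-free U1=1, U2=1, U3=1, U4=1, U5=0, U6=0, U7=0, U8=1 → Y1=0, Y2=1; observed Y1=0, Y2=1. Eliminates U2 inverted output, U8 inverted output.
Test 3 (x1=1, x2=1, x3=0, x4=0): fault-free U1=0, U2=1, U3=1, U4=0, U5=0, U6=0, U7=0, U8=0 → Y1=0, Y2=0; observed Y1=0, Y2=0. Eliminates U8 stuck-at-1.
Only U2 stuck-at-1 is consistent with every test.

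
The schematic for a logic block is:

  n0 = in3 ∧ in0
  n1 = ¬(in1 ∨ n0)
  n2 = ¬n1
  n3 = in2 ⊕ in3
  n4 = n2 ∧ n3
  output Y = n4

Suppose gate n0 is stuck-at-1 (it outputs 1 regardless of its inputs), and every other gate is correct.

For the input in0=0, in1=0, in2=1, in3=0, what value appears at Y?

1

Propagate with n0 forced: n0=1 [stuck-at-1], n1=0, n2=1, n3=1, n4=1.
So Y = 1. (Without the fault it would be 0.)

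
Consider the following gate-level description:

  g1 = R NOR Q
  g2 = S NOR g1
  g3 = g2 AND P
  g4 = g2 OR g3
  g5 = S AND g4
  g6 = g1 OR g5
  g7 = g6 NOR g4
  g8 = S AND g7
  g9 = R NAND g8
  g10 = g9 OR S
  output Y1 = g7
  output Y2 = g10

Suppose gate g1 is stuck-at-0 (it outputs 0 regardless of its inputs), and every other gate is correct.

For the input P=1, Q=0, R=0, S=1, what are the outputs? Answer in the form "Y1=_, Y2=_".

Y1=1, Y2=1

Propagate with g1 forced: g1=0 [stuck-at-0], g2=0, g3=0, g4=0, g5=0, g6=0, g7=1, g8=1, g9=1, g10=1.
So the outputs are Y1=1, Y2=1. (Without the fault they would be Y1=0, Y2=1.)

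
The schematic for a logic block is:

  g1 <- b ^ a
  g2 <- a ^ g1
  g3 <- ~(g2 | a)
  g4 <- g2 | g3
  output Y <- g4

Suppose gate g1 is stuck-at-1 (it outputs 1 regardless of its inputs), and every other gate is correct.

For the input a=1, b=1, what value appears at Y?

0

Propagate with g1 forced: g1=1 [stuck-at-1], g2=0, g3=0, g4=0.
So Y = 0. (Without the fault it would be 1.)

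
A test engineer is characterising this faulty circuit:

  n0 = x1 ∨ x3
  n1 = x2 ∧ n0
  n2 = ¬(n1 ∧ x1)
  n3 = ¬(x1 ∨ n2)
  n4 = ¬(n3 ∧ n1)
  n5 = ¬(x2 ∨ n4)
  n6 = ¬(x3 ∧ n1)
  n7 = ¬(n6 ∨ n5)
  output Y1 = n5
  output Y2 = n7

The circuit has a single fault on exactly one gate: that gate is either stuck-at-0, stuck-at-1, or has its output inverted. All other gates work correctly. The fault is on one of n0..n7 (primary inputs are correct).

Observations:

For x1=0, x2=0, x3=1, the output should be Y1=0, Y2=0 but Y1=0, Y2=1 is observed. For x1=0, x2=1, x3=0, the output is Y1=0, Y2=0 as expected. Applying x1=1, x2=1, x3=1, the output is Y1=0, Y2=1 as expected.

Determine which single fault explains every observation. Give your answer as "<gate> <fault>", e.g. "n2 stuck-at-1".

Fault-free values for test 1 (x1=0, x2=0, x3=1): n0=1, n1=0, n2=1, n3=0, n4=1, n5=0, n6=1, n7=0, giving Y1=0, Y2=0. Observed Y1=0, Y2=1.
Test 1: faults giving observed Y1=0, Y2=1 are {n1 stuck-at-1, n1 inverted output, n6 stuck-at-0, n6 inverted output, n7 stuck-at-1, n7 inverted output}.
Test 2 (x1=0, x2=1, x3=0): fault-free n0=0, n1=0, n2=1, n3=0, n4=1, n5=0, n6=1, n7=0 → Y1=0, Y2=0; observed Y1=0, Y2=0. Eliminates n6 stuck-at-0, n6 inverted output, n7 stuck-at-1, n7 inverted output.
Test 3 (x1=1, x2=1, x3=1): fault-free n0=1, n1=1, n2=0, n3=0, n4=1, n5=0, n6=0, n7=1 → Y1=0, Y2=1; observed Y1=0, Y2=1. Eliminates n1 inverted output.
Only n1 stuck-at-1 is consistent with every test.

n1 stuck-at-1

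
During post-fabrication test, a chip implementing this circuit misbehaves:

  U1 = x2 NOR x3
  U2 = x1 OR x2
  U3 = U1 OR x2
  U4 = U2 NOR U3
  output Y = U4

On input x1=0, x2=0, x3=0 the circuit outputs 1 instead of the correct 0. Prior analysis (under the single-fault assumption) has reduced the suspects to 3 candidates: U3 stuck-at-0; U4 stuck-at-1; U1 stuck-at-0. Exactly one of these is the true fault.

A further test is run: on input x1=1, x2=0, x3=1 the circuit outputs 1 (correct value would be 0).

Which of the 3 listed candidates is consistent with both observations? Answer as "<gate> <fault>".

U4 stuck-at-1

Evaluate each candidate on input x1=1, x2=0, x3=1:
  U3 stuck-at-0: U1=0, U2=1, U3=0 [stuck-at-0], U4=0 → 0 — eliminated
  U4 stuck-at-1: U1=0, U2=1, U3=0, U4=1 [stuck-at-1] → 1 — matches
  U1 stuck-at-0: U1=0 [stuck-at-0], U2=1, U3=0, U4=0 → 0 — eliminated
Only U4 stuck-at-1 reproduces the observed 1.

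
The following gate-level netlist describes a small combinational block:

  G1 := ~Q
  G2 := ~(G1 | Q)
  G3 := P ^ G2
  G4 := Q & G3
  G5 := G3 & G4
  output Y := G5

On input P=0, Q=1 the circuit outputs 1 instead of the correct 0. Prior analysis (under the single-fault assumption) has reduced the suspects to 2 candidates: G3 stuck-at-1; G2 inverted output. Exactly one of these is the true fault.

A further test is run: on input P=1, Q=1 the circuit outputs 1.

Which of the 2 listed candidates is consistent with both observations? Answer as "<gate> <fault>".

Evaluate each candidate on input P=1, Q=1:
  G3 stuck-at-1: G1=0, G2=0, G3=1 [stuck-at-1], G4=1, G5=1 → 1 — matches
  G2 inverted output: G1=0, G2=1 [inverted output], G3=0, G4=0, G5=0 → 0 — eliminated
Only G3 stuck-at-1 reproduces the observed 1.

G3 stuck-at-1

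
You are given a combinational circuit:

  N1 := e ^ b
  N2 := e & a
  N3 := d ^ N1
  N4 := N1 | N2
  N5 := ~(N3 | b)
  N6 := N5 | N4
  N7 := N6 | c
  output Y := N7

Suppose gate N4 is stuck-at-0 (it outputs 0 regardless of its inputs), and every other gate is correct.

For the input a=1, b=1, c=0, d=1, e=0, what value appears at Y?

Propagate with N4 forced: N1=1, N2=0, N3=0, N4=0 [stuck-at-0], N5=0, N6=0, N7=0.
So Y = 0. (Without the fault it would be 1.)

0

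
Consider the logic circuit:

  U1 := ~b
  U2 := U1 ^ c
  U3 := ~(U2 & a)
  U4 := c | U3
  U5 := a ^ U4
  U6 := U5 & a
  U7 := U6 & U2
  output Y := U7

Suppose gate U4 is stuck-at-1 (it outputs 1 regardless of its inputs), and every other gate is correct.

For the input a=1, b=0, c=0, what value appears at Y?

Propagate with U4 forced: U1=1, U2=1, U3=0, U4=1 [stuck-at-1], U5=0, U6=0, U7=0.
So Y = 0. (Without the fault it would be 1.)

0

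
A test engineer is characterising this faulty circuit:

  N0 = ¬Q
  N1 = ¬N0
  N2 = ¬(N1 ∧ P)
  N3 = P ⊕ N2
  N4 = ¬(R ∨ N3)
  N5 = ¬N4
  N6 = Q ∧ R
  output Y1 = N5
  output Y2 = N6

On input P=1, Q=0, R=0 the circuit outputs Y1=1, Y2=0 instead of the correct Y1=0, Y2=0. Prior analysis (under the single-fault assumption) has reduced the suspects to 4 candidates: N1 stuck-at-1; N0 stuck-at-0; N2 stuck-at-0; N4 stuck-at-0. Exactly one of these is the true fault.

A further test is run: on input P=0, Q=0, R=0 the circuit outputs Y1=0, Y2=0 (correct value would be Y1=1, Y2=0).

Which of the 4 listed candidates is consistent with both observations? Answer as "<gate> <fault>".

N2 stuck-at-0

Evaluate each candidate on input P=0, Q=0, R=0:
  N1 stuck-at-1: N0=1, N1=1 [stuck-at-1], N2=1, N3=1, N4=0, N5=1, N6=0 → Y1=1, Y2=0 — eliminated
  N0 stuck-at-0: N0=0 [stuck-at-0], N1=1, N2=1, N3=1, N4=0, N5=1, N6=0 → Y1=1, Y2=0 — eliminated
  N2 stuck-at-0: N0=1, N1=0, N2=0 [stuck-at-0], N3=0, N4=1, N5=0, N6=0 → Y1=0, Y2=0 — matches
  N4 stuck-at-0: N0=1, N1=0, N2=1, N3=1, N4=0 [stuck-at-0], N5=1, N6=0 → Y1=1, Y2=0 — eliminated
Only N2 stuck-at-0 reproduces the observed Y1=0, Y2=0.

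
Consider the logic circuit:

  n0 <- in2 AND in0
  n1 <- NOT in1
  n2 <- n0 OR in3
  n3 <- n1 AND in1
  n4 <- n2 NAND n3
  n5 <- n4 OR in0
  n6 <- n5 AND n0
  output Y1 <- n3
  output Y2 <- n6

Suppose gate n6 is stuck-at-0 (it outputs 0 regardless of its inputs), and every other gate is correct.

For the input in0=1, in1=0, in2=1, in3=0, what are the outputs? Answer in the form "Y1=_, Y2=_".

Y1=0, Y2=0

Propagate with n6 forced: n0=1, n1=1, n2=1, n3=0, n4=1, n5=1, n6=0 [stuck-at-0].
So the outputs are Y1=0, Y2=0. (Without the fault they would be Y1=0, Y2=1.)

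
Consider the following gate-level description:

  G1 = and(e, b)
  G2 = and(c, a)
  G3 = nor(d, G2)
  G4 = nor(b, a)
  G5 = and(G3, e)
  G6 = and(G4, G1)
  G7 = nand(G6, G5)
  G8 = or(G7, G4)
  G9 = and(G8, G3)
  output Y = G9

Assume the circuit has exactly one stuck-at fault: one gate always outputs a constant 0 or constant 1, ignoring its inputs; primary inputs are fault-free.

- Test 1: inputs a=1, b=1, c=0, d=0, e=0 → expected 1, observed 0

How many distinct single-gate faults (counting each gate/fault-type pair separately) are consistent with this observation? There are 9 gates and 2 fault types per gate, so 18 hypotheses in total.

5

Fault-free: G1=0, G2=0, G3=1, G4=0, G5=0, G6=0, G7=1, G8=1, G9=1 → 1. Observed 0.
  G1: none of the 2 fault types match ✗
  G2: stuck-at-1 ✓; others ✗
  G3: stuck-at-0 ✓; others ✗
  G4: none of the 2 fault types match ✗
  G5: none of the 2 fault types match ✗
  G6: none of the 2 fault types match ✗
  G7: stuck-at-0 ✓; others ✗
  G8: stuck-at-0 ✓; others ✗
  G9: stuck-at-0 ✓; others ✗
Consistent faults: {G2 stuck-at-1, G3 stuck-at-0, G7 stuck-at-0, G8 stuck-at-0, G9 stuck-at-0} — 5 in all.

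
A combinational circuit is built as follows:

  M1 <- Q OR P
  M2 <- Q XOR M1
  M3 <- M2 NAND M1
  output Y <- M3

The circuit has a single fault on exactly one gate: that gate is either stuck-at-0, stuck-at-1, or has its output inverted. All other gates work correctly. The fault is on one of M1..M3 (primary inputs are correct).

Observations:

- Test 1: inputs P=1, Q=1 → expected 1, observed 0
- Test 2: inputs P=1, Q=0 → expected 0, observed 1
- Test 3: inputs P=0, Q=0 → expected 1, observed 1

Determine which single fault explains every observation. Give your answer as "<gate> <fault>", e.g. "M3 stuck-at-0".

Fault-free values for test 1 (P=1, Q=1): M1=1, M2=0, M3=1, giving Y=1. Observed 0.
Test 1: faults giving observed 0 are {M2 stuck-at-1, M2 inverted output, M3 stuck-at-0, M3 inverted output}.
Test 2 (P=1, Q=0): fault-free M1=1, M2=1, M3=0 → 0; observed 1. Eliminates M2 stuck-at-1, M3 stuck-at-0.
Test 3 (P=0, Q=0): fault-free M1=0, M2=0, M3=1 → 1; observed 1. Eliminates M3 inverted output.
Only M2 inverted output is consistent with every test.

M2 inverted output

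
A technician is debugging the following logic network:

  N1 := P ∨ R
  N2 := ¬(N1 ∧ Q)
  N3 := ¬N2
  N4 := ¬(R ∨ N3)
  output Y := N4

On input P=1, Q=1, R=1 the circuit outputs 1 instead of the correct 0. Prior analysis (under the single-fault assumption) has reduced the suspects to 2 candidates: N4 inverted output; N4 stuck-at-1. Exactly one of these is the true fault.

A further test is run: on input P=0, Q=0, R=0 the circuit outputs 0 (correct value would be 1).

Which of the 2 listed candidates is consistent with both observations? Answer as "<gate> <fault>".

N4 inverted output

Evaluate each candidate on input P=0, Q=0, R=0:
  N4 inverted output: N1=0, N2=1, N3=0, N4=0 [inverted output] → 0 — matches
  N4 stuck-at-1: N1=0, N2=1, N3=0, N4=1 [stuck-at-1] → 1 — eliminated
Only N4 inverted output reproduces the observed 0.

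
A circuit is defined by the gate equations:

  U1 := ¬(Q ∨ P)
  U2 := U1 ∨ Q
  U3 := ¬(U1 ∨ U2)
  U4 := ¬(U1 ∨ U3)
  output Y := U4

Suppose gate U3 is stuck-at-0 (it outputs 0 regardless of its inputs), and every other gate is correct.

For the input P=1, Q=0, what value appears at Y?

1

Propagate with U3 forced: U1=0, U2=0, U3=0 [stuck-at-0], U4=1.
So Y = 1. (Without the fault it would be 0.)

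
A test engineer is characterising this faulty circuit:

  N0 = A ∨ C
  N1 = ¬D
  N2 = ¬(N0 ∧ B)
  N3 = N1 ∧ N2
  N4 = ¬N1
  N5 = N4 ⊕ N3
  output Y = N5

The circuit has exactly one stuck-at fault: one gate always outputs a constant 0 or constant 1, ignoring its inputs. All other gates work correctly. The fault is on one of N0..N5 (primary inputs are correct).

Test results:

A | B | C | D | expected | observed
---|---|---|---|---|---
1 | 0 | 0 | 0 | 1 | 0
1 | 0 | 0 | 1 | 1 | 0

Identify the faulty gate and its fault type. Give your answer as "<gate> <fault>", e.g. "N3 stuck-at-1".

Fault-free values for test 1 (A=1, B=0, C=0, D=0): N0=1, N1=1, N2=1, N3=1, N4=0, N5=1, giving Y=1. Observed 0.
Test 1: faults giving observed 0 are {N2 stuck-at-0, N3 stuck-at-0, N4 stuck-at-1, N5 stuck-at-0}.
Test 2 (A=1, B=0, C=0, D=1): fault-free N0=1, N1=0, N2=1, N3=0, N4=1, N5=1 → 1; observed 0. Eliminates N2 stuck-at-0, N3 stuck-at-0, N4 stuck-at-1.
Only N5 stuck-at-0 is consistent with every test.

N5 stuck-at-0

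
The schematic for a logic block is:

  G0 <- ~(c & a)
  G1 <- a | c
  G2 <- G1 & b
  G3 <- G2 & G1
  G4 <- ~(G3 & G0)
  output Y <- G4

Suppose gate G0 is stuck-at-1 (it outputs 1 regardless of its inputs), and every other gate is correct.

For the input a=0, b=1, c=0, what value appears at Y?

Propagate with G0 forced: G0=1 [stuck-at-1], G1=0, G2=0, G3=0, G4=1.
So Y = 1. (Same as the fault-free value — the fault is masked on this input.)

1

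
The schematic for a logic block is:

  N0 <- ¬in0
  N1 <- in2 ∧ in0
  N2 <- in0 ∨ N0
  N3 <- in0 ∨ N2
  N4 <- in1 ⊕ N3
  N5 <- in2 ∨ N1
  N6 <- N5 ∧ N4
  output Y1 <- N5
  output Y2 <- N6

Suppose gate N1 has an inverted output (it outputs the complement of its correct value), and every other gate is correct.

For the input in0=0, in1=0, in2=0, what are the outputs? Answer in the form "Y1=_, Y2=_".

Y1=1, Y2=1

Propagate with N1 forced: N0=1, N1=1 [inverted output], N2=1, N3=1, N4=1, N5=1, N6=1.
So the outputs are Y1=1, Y2=1. (Without the fault they would be Y1=0, Y2=0.)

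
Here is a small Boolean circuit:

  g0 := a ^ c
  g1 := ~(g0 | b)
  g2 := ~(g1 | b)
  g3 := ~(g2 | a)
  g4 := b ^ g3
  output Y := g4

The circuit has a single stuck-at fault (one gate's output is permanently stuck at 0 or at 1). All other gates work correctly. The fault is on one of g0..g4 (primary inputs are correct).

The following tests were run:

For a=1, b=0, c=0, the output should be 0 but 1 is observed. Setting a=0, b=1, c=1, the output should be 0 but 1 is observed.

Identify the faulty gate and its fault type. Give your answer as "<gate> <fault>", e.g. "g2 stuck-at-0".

g4 stuck-at-1

Fault-free values for test 1 (a=1, b=0, c=0): g0=1, g1=0, g2=1, g3=0, g4=0, giving Y=0. Observed 1.
Test 1: faults giving observed 1 are {g3 stuck-at-1, g4 stuck-at-1}.
Test 2 (a=0, b=1, c=1): fault-free g0=1, g1=0, g2=0, g3=1, g4=0 → 0; observed 1. Eliminates g3 stuck-at-1.
Only g4 stuck-at-1 is consistent with every test.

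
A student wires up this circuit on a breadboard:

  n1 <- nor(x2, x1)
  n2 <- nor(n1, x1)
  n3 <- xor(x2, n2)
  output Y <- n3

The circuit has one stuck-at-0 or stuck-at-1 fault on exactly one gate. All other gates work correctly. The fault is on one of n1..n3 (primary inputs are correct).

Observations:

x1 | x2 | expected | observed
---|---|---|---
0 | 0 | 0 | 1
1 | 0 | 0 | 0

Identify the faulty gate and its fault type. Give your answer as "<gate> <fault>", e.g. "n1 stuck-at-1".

n1 stuck-at-0

Fault-free values for test 1 (x1=0, x2=0): n1=1, n2=0, n3=0, giving Y=0. Observed 1.
Test 1: faults giving observed 1 are {n1 stuck-at-0, n2 stuck-at-1, n3 stuck-at-1}.
Test 2 (x1=1, x2=0): fault-free n1=0, n2=0, n3=0 → 0; observed 0. Eliminates n2 stuck-at-1, n3 stuck-at-1.
Only n1 stuck-at-0 is consistent with every test.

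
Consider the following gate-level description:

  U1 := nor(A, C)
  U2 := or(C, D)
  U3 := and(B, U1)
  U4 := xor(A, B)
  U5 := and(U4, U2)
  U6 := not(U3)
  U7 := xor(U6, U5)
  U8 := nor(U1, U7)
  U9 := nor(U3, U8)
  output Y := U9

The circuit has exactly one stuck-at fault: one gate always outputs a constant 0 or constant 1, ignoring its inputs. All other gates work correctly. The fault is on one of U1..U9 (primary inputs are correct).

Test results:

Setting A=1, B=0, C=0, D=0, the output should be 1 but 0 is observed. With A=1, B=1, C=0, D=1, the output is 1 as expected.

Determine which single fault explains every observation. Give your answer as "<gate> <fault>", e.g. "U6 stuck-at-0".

Fault-free values for test 1 (A=1, B=0, C=0, D=0): U1=0, U2=0, U3=0, U4=1, U5=0, U6=1, U7=1, U8=0, U9=1, giving Y=1. Observed 0.
Test 1: faults giving observed 0 are {U2 stuck-at-1, U3 stuck-at-1, U5 stuck-at-1, U6 stuck-at-0, U7 stuck-at-0, U8 stuck-at-1, U9 stuck-at-0}.
Test 2 (A=1, B=1, C=0, D=1): fault-free U1=0, U2=1, U3=0, U4=0, U5=0, U6=1, U7=1, U8=0, U9=1 → 1; observed 1. Eliminates U3 stuck-at-1, U5 stuck-at-1, U6 stuck-at-0, U7 stuck-at-0, U8 stuck-at-1, U9 stuck-at-0.
Only U2 stuck-at-1 is consistent with every test.

U2 stuck-at-1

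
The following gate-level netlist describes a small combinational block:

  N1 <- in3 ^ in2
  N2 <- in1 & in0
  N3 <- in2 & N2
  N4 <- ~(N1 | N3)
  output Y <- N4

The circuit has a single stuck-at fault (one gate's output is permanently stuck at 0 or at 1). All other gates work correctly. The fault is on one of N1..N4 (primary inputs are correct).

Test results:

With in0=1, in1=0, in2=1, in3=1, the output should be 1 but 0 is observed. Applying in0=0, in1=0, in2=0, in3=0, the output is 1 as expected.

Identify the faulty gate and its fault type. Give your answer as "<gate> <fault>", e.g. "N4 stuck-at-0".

N2 stuck-at-1

Fault-free values for test 1 (in0=1, in1=0, in2=1, in3=1): N1=0, N2=0, N3=0, N4=1, giving Y=1. Observed 0.
Test 1: faults giving observed 0 are {N1 stuck-at-1, N2 stuck-at-1, N3 stuck-at-1, N4 stuck-at-0}.
Test 2 (in0=0, in1=0, in2=0, in3=0): fault-free N1=0, N2=0, N3=0, N4=1 → 1; observed 1. Eliminates N1 stuck-at-1, N3 stuck-at-1, N4 stuck-at-0.
Only N2 stuck-at-1 is consistent with every test.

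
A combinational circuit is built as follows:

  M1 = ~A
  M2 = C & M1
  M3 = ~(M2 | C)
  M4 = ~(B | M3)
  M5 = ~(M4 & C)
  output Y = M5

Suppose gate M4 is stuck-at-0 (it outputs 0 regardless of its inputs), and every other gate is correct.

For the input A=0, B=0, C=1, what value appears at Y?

Propagate with M4 forced: M1=1, M2=1, M3=0, M4=0 [stuck-at-0], M5=1.
So Y = 1. (Without the fault it would be 0.)

1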